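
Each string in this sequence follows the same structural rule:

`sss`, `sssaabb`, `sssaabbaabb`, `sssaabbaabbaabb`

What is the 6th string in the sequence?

Every step adds aabb to the end: s(k+1) = s(k)·aabb.
From sssaabbaabbaabb, 2 further steps: sssaabbaabbaabb → sssaabbaabbaabbaabb → (answer).

sssaabbaabbaabbaabbaabb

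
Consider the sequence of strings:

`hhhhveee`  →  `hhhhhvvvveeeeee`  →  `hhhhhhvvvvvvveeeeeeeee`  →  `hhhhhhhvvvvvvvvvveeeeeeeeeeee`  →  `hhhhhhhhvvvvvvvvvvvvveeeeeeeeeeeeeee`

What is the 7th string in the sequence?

hhhhhhhhhhvvvvvvvvvvvvvvvvvvveeeeeeeeeeeeeeeeeeeee

The n-th term is n+3 h's then 3n-2 v's then 3n e's (n = 1, 2, …).
Setting n = 7 gives 10, 19, 21 characters in each block.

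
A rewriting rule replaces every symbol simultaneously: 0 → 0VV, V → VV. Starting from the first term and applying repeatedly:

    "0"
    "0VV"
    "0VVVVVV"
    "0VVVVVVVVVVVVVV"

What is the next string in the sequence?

φ(0VVVVVVVVVVVVVV) expands symbol-by-symbol to 0VV VV VV VV VV VV VV VV VV VV VV VV VV VV VV; joining the 15 pieces gives the next term.

0VVVVVVVVVVVVVVVVVVVVVVVVVVVVVV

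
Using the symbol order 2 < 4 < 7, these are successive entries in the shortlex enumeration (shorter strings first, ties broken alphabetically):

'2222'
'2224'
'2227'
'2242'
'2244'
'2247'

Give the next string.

2272

Treat 2247 as a base-3 numeral over the given alphabet and add one, carrying through any trailing 7's.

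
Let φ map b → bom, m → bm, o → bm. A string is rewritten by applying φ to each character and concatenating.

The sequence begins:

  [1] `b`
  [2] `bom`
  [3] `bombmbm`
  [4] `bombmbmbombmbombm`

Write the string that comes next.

Rewriting the 17 symbols of bombmbmbombmbombm one by one yields bom bm bm bom bm bom bm bom bm bm bom bm bom bm bm bom bm; concatenated:

bombmbmbombmbombmbombmbmbombmbombmbmbombm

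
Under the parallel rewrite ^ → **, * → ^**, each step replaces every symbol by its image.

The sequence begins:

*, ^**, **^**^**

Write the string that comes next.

^**^****^**^****^**^**

Rewriting each symbol of **^**^**: *→^**, *→^**, ^→**, *→^**, *→^**, ^→**, *→^**, *→^**, which concatenates to ^** ^** ** ^** ^** ** ^** ^**.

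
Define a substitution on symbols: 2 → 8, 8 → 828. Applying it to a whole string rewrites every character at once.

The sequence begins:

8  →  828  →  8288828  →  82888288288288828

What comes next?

Rewriting the 17 symbols of 82888288288288828 one by one yields 828 8 828 828 828 8 828 828 8 828 828 8 828 828 828 8 828; concatenated:

82888288288288828828882882888288288288828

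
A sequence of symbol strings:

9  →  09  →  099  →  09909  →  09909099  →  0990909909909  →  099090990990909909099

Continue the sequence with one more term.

0990909909909099090990990909909909

Each term (from the third on) is the previous term followed by the one before it: term 3 = 09·9 = 099.
The next term joins 099090990990909909099 and 0990909909909.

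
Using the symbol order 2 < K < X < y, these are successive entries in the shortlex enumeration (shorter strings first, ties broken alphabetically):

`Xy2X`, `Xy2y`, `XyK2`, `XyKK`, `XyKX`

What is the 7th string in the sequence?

Advancing 2 positions from XyKX through XyKX → XyKy reaches term 7.

XyX2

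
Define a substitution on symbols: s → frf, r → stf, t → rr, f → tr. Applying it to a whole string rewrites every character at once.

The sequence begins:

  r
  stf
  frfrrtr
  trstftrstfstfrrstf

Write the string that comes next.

Rewriting the 18 symbols of trstftrstfstfrrstf one by one yields rr stf frf rr tr rr stf frf rr tr frf rr tr stf stf frf rr tr; concatenated:

rrstffrfrrtrrrstffrfrrtrfrfrrtrstfstffrfrrtr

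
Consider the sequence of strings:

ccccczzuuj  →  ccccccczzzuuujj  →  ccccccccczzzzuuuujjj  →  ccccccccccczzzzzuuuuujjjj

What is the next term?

ccccccccccccczzzzzzuuuuuujjjjj

The n-th term is 2n+1 c's then n z's then n u's then n-1 j's, where the shown terms are n = 2, 3, 4, 5.
Setting n = 6 gives 13, 6, 6, 5 characters in each block.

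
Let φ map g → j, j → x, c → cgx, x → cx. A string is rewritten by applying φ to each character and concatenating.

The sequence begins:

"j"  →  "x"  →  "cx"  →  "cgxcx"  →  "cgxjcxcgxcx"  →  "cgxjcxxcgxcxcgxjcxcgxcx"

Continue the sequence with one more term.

Rewriting the 23 symbols of cgxjcxxcgxcxcgxjcxcgxcx one by one yields cgx j cx x cgx cx cx cgx j cx cgx cx cgx j cx x cgx cx cgx j cx cgx cx; concatenated:

cgxjcxxcgxcxcxcgxjcxcgxcxcgxjcxxcgxcxcgxjcxcgxcx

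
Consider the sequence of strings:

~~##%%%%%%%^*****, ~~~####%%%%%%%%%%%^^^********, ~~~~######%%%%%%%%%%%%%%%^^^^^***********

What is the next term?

Term n consists of n+1 ~'s, followed by 2n #'s, followed by 4n+3 %'s, followed by 2n-1 ^'s, followed by 3n+2 *'s (n = 1, 2, …).
Setting n = 4 gives 5, 8, 19, 7, 14 characters in each block.

~~~~~########%%%%%%%%%%%%%%%%%%%^^^^^^^**************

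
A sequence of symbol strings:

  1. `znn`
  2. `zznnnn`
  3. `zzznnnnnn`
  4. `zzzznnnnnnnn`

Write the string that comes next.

zzzzznnnnnnnnnn

Term n consists of n z's, followed by 2n n's (n = 1, 2, …).
Setting n = 5 gives 5, 10 characters in each block.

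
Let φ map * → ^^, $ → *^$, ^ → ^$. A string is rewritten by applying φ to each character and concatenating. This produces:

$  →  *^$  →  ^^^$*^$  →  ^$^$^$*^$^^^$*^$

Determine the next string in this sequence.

^$*^$^$*^$^$*^$^^^$*^$^$^$^$*^$^^^$*^$

Applying the rule to each of the 16 symbols of ^$^$^$*^$^^^$*^$ gives the pieces ^$ *^$ ^$ *^$ ^$ *^$ ^^ ^$ *^$ ^$ ^$ ^$ *^$ ^^ ^$ *^$, which concatenate to the answer.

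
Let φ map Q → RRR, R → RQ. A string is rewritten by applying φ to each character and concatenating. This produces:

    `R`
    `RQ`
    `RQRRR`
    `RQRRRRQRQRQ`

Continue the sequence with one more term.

RQRRRRQRQRQRQRRRRQRRRRQRRR

Apply φ to RQRRRRQRQRQ symbol by symbol: R→RQ, Q→RRR, R→RQ, R→RQ, R→RQ, R→RQ, Q→RRR, R→RQ, Q→RRR, R→RQ, Q→RRR; joined: RQ RRR RQ RQ RQ RQ RRR RQ RRR RQ RRR.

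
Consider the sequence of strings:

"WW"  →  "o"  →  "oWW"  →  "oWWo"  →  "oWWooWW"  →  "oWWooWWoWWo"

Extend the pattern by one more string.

From term 3 onward, concatenate the last term with the second-to-last: o·WW = oWW, oWW·o = oWWo, …
The next term joins oWWooWWoWWo and oWWooWW.

oWWooWWoWWooWWooWW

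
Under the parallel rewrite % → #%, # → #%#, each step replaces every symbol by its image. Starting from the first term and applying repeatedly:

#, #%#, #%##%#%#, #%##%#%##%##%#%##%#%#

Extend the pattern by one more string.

Rewriting the 21 symbols of #%##%#%##%##%#%##%#%# one by one yields #%# #% #%# #%# #% #%# #% #%# #%# #% #%# #%# #% #%# #% #%# #%# #% #%# #% #%#; concatenated:

#%##%#%##%##%#%##%#%##%##%#%##%##%#%##%#%##%##%#%##%#%#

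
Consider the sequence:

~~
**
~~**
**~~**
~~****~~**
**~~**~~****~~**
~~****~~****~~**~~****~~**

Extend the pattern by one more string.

**~~**~~****~~**~~****~~****~~**~~****~~**

Each term (from the third on) is the two preceding terms concatenated in order: term 3 = ~~·** = ~~**.
Continuing: **~~**~~****~~** · ~~****~~****~~**~~****~~** gives term 8.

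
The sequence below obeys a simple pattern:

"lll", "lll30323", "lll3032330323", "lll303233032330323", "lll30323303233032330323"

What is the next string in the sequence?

lll3032330323303233032330323

Each term is the previous one with 30323 appended.
One more step from lll30323303233032330323 gives the answer.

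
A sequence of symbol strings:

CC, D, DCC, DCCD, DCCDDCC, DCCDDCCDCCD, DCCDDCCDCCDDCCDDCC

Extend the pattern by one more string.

DCCDDCCDCCDDCCDDCCDCCDDCCDCCD

This is a Fibonacci-style word recurrence s(k) = s(k−1)·s(k−2): e.g. D·CC = DCC.
The next term joins DCCDDCCDCCDDCCDDCC and DCCDDCCDCCD.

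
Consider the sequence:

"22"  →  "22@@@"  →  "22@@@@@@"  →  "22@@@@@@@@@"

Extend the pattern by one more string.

The strings grow by a fixed suffix @@@ each time.
Applying this once more to 22@@@@@@@@@:

22@@@@@@@@@@@@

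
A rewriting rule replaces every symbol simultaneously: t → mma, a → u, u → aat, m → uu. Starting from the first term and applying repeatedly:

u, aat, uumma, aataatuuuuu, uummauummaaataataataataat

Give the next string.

Replace each of the 25 characters of uummauummaaataataataataat in place — aat aat uu uu u aat aat uu uu u u u mma u u mma u u mma u u mma u u mma — and concatenate.

aataatuuuuuaataatuuuuuuummauummauummauummauumma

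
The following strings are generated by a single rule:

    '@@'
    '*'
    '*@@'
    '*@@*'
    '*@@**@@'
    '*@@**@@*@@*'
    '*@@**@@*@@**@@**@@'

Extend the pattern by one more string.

From term 3 onward, concatenate the last term with the second-to-last: *·@@ = *@@, *@@·* = *@@*, …
Continuing: *@@**@@*@@**@@**@@ · *@@**@@*@@* gives term 8.

*@@**@@*@@**@@**@@*@@**@@*@@*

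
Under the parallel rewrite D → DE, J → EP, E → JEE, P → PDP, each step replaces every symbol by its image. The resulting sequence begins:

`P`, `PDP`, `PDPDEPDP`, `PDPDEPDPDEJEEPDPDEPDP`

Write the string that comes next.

Rewriting the 21 symbols of PDPDEPDPDEJEEPDPDEPDP one by one yields PDP DE PDP DE JEE PDP DE PDP DE JEE EP JEE JEE PDP DE PDP DE JEE PDP DE PDP; concatenated:

PDPDEPDPDEJEEPDPDEPDPDEJEEEPJEEJEEPDPDEPDPDEJEEPDPDEPDP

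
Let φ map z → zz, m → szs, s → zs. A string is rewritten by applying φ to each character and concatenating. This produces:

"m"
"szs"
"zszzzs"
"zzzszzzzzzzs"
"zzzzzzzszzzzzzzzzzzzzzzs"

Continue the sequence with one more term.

Replace each of the 24 characters of zzzzzzzszzzzzzzzzzzzzzzs in place — zz zz zz zz zz zz zz zs zz zz zz zz zz zz zz zz zz zz zz zz zz zz zz zs — and concatenate.

zzzzzzzzzzzzzzzszzzzzzzzzzzzzzzzzzzzzzzzzzzzzzzs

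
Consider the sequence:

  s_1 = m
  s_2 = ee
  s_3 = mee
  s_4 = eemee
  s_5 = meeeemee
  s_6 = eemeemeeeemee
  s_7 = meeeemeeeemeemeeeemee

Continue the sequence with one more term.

This is a Fibonacci-style word recurrence s(k) = s(k−2)·s(k−1): e.g. m·ee = mee.
Continuing: eemeemeeeemee · meeeemeeeemeemeeeemee gives term 8.

eemeemeeeemeemeeeemeeeemeemeeeemee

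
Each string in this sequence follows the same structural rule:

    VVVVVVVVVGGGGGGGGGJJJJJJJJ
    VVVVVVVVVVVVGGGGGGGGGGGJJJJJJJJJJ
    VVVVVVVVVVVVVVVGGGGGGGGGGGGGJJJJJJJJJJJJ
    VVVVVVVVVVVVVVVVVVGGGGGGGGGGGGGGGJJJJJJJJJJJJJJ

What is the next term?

The n-th term is 3n V's then 2n+3 G's then 2n+2 J's, where the shown terms are n = 3, 4, 5, 6.
At n = 7 the blocks have lengths 21, 17, 16.

VVVVVVVVVVVVVVVVVVVVVGGGGGGGGGGGGGGGGGJJJJJJJJJJJJJJJJ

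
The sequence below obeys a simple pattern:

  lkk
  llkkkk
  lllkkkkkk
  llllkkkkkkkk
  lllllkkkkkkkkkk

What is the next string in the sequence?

Term n consists of n l's, followed by 2n k's (n = 1, 2, …).
Setting n = 6 gives 6, 12 characters in each block.

llllllkkkkkkkkkkkk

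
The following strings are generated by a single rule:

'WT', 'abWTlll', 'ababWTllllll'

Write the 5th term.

Every step adds ab to the front and lll to the end of the previous string.
From ababWTllllll, 2 further steps: ababWTllllll → abababWTlllllllll → (answer).

ababababWTllllllllllll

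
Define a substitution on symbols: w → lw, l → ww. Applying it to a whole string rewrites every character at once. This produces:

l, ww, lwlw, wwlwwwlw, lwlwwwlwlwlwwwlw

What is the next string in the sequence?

Applying the rule to each of the 16 symbols of lwlwwwlwlwlwwwlw gives the pieces ww lw ww lw lw lw ww lw ww lw ww lw lw lw ww lw, which concatenate to the answer.

wwlwwwlwlwlwwwlwwwlwwwlwlwlwwwlw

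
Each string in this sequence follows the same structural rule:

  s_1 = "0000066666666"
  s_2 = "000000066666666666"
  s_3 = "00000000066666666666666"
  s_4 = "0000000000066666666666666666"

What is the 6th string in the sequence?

Reading off run lengths: 0 runs 5, 7, 9, 11; 6 runs 8, 11, 14, 17 — each is linear in n, where the shown terms are n = 2, 3, 4, 5.
At n = 7 the blocks have lengths 15, 23.

00000000000000066666666666666666666666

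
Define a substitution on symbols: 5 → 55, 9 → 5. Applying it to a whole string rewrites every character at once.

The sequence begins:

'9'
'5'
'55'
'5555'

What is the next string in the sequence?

55555555

Expanding 5555: 5→55, 5→55, 5→55, 5→55. Concatenated: 55 55 55 55.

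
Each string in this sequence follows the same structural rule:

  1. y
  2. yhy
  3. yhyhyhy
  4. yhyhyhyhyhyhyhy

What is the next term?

yhyhyhyhyhyhyhyhyhyhyhyhyhyhyhy

s(k+1) = s(k)·h·s(k) — each term doubles the last with 'h' between the halves.
One more doubling of yhyhyhyhyhyhyhy gives the answer.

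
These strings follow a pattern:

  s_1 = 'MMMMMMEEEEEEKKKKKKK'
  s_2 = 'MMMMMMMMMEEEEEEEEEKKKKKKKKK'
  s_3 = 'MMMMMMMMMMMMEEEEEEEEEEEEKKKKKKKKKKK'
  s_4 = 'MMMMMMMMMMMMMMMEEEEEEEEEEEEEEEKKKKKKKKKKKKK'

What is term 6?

MMMMMMMMMMMMMMMMMMMMMEEEEEEEEEEEEEEEEEEEEEKKKKKKKKKKKKKKKKK

Reading off run lengths: M runs 6, 9, 12, 15; E runs 6, 9, 12, 15; K runs 7, 9, 11, 13 — each is linear in n, where the shown terms are n = 2, 3, 4, 5.
At n = 7 the blocks have lengths 21, 21, 17.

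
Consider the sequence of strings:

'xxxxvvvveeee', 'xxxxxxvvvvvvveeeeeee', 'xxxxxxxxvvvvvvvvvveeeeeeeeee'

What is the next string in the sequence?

xxxxxxxxxxvvvvvvvvvvvvveeeeeeeeeeeee

Reading off run lengths: x runs 4, 6, 8; v runs 4, 7, 10; e runs 4, 7, 10 — each is linear in n, where the shown terms are n = 2, 3, 4.
Setting n = 5 gives 10, 13, 13 characters in each block.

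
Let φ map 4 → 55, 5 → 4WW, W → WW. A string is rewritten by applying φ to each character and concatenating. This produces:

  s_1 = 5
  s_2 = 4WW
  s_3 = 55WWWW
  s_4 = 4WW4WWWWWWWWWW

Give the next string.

Applying the rule to each of the 14 symbols of 4WW4WWWWWWWWWW gives the pieces 55 WW WW 55 WW WW WW WW WW WW WW WW WW WW, which concatenate to the answer.

55WWWW55WWWWWWWWWWWWWWWWWWWW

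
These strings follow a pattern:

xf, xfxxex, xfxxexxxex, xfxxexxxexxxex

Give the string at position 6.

xfxxexxxexxxexxxexxxex

The strings grow by a fixed suffix xxex each time.
From xfxxexxxexxxex, 2 further steps: xfxxexxxexxxex → xfxxexxxexxxexxxex → (answer).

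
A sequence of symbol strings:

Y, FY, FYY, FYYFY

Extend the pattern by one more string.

This is a Fibonacci-style word recurrence s(k) = s(k−1)·s(k−2): e.g. FY·Y = FYY.
Continuing: FYYFY · FYY gives term 5.

FYYFYFYY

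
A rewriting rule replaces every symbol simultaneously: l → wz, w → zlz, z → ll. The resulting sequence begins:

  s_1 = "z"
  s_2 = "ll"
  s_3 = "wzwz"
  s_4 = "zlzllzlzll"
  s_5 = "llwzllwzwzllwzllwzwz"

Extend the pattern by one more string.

Rewriting the 20 symbols of llwzllwzwzllwzllwzwz one by one yields wz wz zlz ll wz wz zlz ll zlz ll wz wz zlz ll wz wz zlz ll zlz ll; concatenated:

wzwzzlzllwzwzzlzllzlzllwzwzzlzllwzwzzlzllzlzll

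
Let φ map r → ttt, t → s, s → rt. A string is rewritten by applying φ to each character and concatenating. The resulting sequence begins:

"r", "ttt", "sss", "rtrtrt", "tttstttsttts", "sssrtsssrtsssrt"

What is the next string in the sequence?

rtrtrttttsrtrtrttttsrtrtrtttts

φ(sssrtsssrtsssrt) expands symbol-by-symbol to rt rt rt ttt s rt rt rt ttt s rt rt rt ttt s; joining the 15 pieces gives the next term.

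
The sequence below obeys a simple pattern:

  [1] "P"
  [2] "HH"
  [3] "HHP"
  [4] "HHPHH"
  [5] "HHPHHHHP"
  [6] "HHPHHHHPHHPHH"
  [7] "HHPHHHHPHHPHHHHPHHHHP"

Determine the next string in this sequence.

HHPHHHHPHHPHHHHPHHHHPHHPHHHHPHHPHH

This is a Fibonacci-style word recurrence s(k) = s(k−1)·s(k−2): e.g. HH·P = HHP.
The next term joins HHPHHHHPHHPHHHHPHHHHP and HHPHHHHPHHPHH.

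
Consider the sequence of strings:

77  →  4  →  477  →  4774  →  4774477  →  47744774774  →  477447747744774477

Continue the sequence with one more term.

47744774774477447747744774774

This is a Fibonacci-style word recurrence s(k) = s(k−1)·s(k−2): e.g. 4·77 = 477.
The next term joins 477447747744774477 and 47744774774.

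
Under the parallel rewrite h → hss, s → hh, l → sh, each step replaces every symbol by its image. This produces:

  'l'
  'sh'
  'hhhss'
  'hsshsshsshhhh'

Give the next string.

hsshhhhhsshhhhhsshhhhhsshsshsshss

Applying the rule to each of the 13 symbols of hsshsshsshhhh gives the pieces hss hh hh hss hh hh hss hh hh hss hss hss hss, which concatenate to the answer.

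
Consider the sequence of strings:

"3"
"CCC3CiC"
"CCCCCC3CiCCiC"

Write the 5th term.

CCCCCCCCCCCC3CiCCiCCiCCiC

Each term wraps the previous one in CCC on the left and CiC on the right.
From CCCCCC3CiCCiC, 2 further steps: CCCCCC3CiCCiC → CCCCCCCCC3CiCCiCCiC → (answer).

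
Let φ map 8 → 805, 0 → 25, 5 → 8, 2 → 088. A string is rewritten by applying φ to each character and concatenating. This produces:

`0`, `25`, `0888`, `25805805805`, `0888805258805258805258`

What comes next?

25805805805805258088880580525808888058052580888805

φ(0888805258805258805258) expands symbol-by-symbol to 25 805 805 805 805 25 8 088 8 805 805 25 8 088 8 805 805 25 8 088 8 805; joining the 22 pieces gives the next term.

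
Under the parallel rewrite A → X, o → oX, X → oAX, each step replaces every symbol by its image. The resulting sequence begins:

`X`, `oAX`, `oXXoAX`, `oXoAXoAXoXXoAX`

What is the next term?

oXoAXoXXoAXoXXoAXoXoAXoAXoXXoAX

φ(oXoAXoAXoXXoAX) expands symbol-by-symbol to oX oAX oX X oAX oX X oAX oX oAX oAX oX X oAX; joining the 14 pieces gives the next term.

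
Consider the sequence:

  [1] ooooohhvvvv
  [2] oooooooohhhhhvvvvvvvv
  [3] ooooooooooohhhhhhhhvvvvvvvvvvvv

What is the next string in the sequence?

oooooooooooooohhhhhhhhhhhvvvvvvvvvvvvvvvv

Term n consists of 3n+2 o's, followed by 3n-1 h's, followed by 4n v's (n = 1, 2, …).
Setting n = 4 gives 14, 11, 16 characters in each block.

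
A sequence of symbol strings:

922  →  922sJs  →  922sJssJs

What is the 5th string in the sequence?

922sJssJssJssJs

Each term is the previous one with sJs appended.
From 922sJssJs, 2 further steps: 922sJssJs → 922sJssJssJs → (answer).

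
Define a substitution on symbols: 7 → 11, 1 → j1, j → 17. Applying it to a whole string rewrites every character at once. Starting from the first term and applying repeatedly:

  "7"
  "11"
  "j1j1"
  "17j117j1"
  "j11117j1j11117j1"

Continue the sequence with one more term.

17j1j1j1j11117j117j1j1j1j11117j1

Applying the rule to each of the 16 symbols of j11117j1j11117j1 gives the pieces 17 j1 j1 j1 j1 11 17 j1 17 j1 j1 j1 j1 11 17 j1, which concatenate to the answer.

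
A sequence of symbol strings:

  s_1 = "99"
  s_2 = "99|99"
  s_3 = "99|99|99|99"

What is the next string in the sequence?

99|99|99|99|99|99|99|99

s(k+1) = s(k)·|·s(k) — each term doubles the last with '|' between the halves.
So the next term is two copies of 99|99|99|99 with '|' between the halves.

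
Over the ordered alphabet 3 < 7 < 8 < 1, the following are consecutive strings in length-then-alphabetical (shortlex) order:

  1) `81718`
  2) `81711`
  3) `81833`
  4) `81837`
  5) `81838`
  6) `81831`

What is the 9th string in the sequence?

81878

Continuing the enumeration 3 steps past 81831: 81831 → 81873 → 81877 → (answer).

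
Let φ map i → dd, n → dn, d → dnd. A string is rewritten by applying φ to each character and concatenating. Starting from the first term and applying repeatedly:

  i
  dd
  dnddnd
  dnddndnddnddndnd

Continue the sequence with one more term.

dnddndnddnddndnddndnddnddndnddnddndnddndnd

φ(dnddndnddnddndnd) expands symbol-by-symbol to dnd dn dnd dnd dn dnd dn dnd dnd dn dnd dnd dn dnd dn dnd; joining the 16 pieces gives the next term.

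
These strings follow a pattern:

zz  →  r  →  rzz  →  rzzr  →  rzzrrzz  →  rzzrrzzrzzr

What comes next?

rzzrrzzrzzrrzzrrzz

This is a Fibonacci-style word recurrence s(k) = s(k−1)·s(k−2): e.g. r·zz = rzz.
The next term joins rzzrrzzrzzr and rzzrrzz.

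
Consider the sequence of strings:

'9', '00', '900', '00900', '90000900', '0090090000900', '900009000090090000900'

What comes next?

0090090000900900009000090090000900

Each term (from the third on) is the two preceding terms concatenated in order: term 3 = 9·00 = 900.
The next term joins 0090090000900 and 900009000090090000900.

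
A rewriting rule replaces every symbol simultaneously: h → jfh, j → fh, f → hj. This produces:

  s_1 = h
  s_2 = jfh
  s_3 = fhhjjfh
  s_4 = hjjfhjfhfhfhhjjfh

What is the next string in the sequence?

jfhfhfhhjjfhfhhjjfhhjjfhhjjfhjfhfhfhhjjfh

Replace each of the 17 characters of hjjfhjfhfhfhhjjfh in place — jfh fh fh hj jfh fh hj jfh hj jfh hj jfh jfh fh fh hj jfh — and concatenate.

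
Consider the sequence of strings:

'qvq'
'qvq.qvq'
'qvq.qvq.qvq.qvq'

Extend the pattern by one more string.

qvq.qvq.qvq.qvq.qvq.qvq.qvq.qvq

Every step duplicates the string with '.' between the halves.
So the next term is two copies of qvq.qvq.qvq.qvq with '.' between the halves.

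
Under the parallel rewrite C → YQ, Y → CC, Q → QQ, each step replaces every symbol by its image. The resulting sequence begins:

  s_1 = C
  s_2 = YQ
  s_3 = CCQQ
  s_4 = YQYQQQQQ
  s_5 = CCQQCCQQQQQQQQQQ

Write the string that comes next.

Rewriting the 16 symbols of CCQQCCQQQQQQQQQQ one by one yields YQ YQ QQ QQ YQ YQ QQ QQ QQ QQ QQ QQ QQ QQ QQ QQ; concatenated:

YQYQQQQQYQYQQQQQQQQQQQQQQQQQQQQQ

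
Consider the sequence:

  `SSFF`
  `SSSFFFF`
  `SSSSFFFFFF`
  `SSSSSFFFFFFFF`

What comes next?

The n-th term is n+1 S's then 2n F's (n = 1, 2, …).
At n = 5 the blocks have lengths 6, 10.

SSSSSSFFFFFFFFFF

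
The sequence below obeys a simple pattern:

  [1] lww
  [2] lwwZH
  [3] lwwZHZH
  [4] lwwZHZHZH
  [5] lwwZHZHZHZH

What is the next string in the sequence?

lwwZHZHZHZHZH

Each term is the previous one with ZH appended.
So the next term is lwwZHZHZHZH·ZH.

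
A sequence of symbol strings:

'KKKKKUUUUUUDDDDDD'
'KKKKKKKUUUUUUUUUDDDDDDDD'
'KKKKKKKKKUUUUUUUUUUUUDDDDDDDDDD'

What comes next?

KKKKKKKKKKKUUUUUUUUUUUUUUUDDDDDDDDDDDD

Reading off run lengths: K runs 5, 7, 9; U runs 6, 9, 12; D runs 6, 8, 10 — each is linear in n, where the shown terms are n = 2, 3, 4.
Setting n = 5 gives 11, 15, 12 characters in each block.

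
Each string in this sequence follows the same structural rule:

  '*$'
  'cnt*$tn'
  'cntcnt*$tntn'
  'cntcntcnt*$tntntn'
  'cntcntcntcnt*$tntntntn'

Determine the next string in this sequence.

Every step adds cnt to the front and tn to the end of the previous string.
One more step from cntcntcntcnt*$tntntntn gives the answer.

cntcntcntcntcnt*$tntntntntn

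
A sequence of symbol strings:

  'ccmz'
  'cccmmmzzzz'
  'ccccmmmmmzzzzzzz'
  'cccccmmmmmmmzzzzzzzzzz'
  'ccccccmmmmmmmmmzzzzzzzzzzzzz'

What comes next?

cccccccmmmmmmmmmmmzzzzzzzzzzzzzzzz

Each string has the form c^{n+1} m^{2n-1} z^{3n-2} (n = 1, 2, …).
At n = 6 the blocks have lengths 7, 11, 16.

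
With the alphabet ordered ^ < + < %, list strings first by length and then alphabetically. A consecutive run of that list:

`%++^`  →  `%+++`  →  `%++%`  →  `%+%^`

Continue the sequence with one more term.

%+%+

Treat %+%^ as a base-3 numeral over the given alphabet and add one, carrying through any trailing %'s.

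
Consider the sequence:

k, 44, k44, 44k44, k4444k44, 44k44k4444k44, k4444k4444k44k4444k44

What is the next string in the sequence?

Each term (from the third on) is the two preceding terms concatenated in order: term 3 = k·44 = k44.
The next term joins 44k44k4444k44 and k4444k4444k44k4444k44.

44k44k4444k44k4444k4444k44k4444k44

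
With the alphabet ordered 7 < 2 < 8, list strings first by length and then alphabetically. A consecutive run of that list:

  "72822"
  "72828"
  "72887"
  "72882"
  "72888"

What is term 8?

Continuing the enumeration 3 steps past 72888: 72888 → 78777 → 78772 → (answer).

78778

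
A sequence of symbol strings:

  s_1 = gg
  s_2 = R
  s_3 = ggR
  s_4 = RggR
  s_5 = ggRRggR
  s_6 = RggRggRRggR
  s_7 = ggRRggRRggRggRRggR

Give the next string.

Each term (from the third on) is the two preceding terms concatenated in order: term 3 = gg·R = ggR.
So term 8 is RggRggRRggR·ggRRggRRggRggRRggR.

RggRggRRggRggRRggRRggRggRRggR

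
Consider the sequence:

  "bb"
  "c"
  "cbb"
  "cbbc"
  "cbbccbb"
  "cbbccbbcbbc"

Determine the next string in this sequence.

From term 3 onward, concatenate the last term with the second-to-last: c·bb = cbb, cbb·c = cbbc, …
The next term joins cbbccbbcbbc and cbbccbb.

cbbccbbcbbccbbccbb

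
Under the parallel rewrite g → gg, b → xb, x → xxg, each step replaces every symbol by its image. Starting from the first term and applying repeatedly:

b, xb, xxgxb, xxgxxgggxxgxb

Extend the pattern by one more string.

φ(xxgxxgggxxgxb) expands symbol-by-symbol to xxg xxg gg xxg xxg gg gg gg xxg xxg gg xxg xb; joining the 13 pieces gives the next term.

xxgxxgggxxgxxgggggggxxgxxgggxxgxb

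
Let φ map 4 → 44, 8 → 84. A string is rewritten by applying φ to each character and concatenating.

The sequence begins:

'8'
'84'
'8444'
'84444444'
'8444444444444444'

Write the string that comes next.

φ(8444444444444444) expands symbol-by-symbol to 84 44 44 44 44 44 44 44 44 44 44 44 44 44 44 44; joining the 16 pieces gives the next term.

84444444444444444444444444444444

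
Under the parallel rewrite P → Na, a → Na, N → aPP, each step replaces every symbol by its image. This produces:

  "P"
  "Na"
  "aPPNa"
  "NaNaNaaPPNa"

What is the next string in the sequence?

aPPNaaPPNaaPPNaNaNaNaaPPNa

Expanding NaNaNaaPPNa: N→aPP, a→Na, N→aPP, a→Na, N→aPP, a→Na, a→Na, P→Na, P→Na, N→aPP, a→Na. Concatenated: aPP Na aPP Na aPP Na Na Na Na aPP Na.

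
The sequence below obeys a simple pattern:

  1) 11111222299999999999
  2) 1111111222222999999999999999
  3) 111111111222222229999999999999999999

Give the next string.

11111111111222222222299999999999999999999999

Term n consists of 2n-1 1's, followed by 2n-2 2's, followed by 4n-1 9's, where the shown terms are n = 3, 4, 5.
At n = 6 the blocks have lengths 11, 10, 23.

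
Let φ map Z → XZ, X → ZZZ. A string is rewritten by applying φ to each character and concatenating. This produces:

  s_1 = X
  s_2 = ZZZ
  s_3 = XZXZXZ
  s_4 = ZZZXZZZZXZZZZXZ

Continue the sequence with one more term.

φ(ZZZXZZZZXZZZZXZ) expands symbol-by-symbol to XZ XZ XZ ZZZ XZ XZ XZ XZ ZZZ XZ XZ XZ XZ ZZZ XZ; joining the 15 pieces gives the next term.

XZXZXZZZZXZXZXZXZZZZXZXZXZXZZZZXZ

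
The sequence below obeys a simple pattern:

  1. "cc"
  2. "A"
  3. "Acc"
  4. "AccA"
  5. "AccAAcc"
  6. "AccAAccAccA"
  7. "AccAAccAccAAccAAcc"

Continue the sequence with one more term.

AccAAccAccAAccAAccAccAAccAccA

This is a Fibonacci-style word recurrence s(k) = s(k−1)·s(k−2): e.g. A·cc = Acc.
The next term joins AccAAccAccAAccAAcc and AccAAccAccA.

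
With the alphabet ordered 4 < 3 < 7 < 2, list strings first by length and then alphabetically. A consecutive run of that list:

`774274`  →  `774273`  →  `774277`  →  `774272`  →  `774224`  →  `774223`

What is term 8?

Continuing the enumeration 2 steps past 774223: 774223 → 774227 → (answer).

774222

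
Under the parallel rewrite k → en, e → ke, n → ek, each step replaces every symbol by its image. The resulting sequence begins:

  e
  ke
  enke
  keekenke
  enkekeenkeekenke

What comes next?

φ(enkekeenkeekenke) expands symbol-by-symbol to ke ek en ke en ke ke ek en ke ke en ke ek en ke; joining the 16 pieces gives the next term.

keekenkeenkekeekenkekeenkeekenke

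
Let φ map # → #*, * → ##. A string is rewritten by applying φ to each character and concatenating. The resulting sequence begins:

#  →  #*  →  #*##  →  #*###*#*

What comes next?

Rewriting each symbol of #*###*#*: #→#*, *→##, #→#*, #→#*, #→#*, *→##, #→#*, *→##, which concatenates to #* ## #* #* #* ## #* ##.

#*###*#*#*###*##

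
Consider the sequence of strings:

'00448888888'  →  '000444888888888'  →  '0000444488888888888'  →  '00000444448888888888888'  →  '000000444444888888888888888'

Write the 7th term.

00000000444444448888888888888888888

Reading off run lengths: 0 runs 2, 3, 4, 5, 6; 4 runs 2, 3, 4, 5, 6; 8 runs 7, 9, 11, 13, 15 — each is linear in n, where the shown terms are n = 2, 3, 4, 5, 6.
Setting n = 8 gives 8, 8, 19 characters in each block.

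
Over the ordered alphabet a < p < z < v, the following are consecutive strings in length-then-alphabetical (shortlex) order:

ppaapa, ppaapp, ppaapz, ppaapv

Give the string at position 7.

Continuing the enumeration 3 steps past ppaapv: ppaapv → ppaaza → ppaazp → (answer).

ppaazz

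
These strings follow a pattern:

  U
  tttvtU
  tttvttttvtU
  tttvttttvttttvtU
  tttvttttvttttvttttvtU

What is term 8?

Every step adds tttvt at the front: s(k+1) = tttvt·s(k).
From tttvttttvttttvttttvtU, 3 further steps: tttvttttvttttvttttvtU → tttvttttvttttvttttvttttvtU → tttvttttvttttvttttvttttvttttvtU → (answer).

tttvttttvttttvttttvttttvttttvttttvtU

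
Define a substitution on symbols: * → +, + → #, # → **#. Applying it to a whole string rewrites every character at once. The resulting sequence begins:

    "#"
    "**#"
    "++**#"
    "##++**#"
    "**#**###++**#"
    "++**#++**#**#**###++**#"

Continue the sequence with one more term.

Rewriting the 23 symbols of ++**#++**#**#**###++**# one by one yields # # + + **# # # + + **# + + **# + + **# **# **# # # + + **#; concatenated:

##++**###++**#++**#++**#**#**###++**#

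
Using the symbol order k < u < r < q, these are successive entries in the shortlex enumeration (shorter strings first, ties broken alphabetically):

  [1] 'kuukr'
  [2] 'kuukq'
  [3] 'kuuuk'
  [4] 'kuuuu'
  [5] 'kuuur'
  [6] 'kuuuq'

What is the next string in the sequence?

Find the rightmost character of kuuuq below q, bump it to the next letter, and reset everything to its right to k.

kuurk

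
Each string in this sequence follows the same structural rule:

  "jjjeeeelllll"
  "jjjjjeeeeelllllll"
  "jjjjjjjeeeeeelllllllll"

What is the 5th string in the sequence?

jjjjjjjjjjjeeeeeeeelllllllllllll

The n-th term is 2n-1 j's then n+2 e's then 2n+1 l's, where the shown terms are n = 2, 3, 4.
For term 5, n = 6, so the run lengths are 11, 8, 13.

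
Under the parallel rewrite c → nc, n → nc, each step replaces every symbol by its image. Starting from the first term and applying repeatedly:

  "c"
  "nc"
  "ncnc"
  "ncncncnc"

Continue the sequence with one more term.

Apply φ to ncncncnc symbol by symbol: n→nc, c→nc, n→nc, c→nc, n→nc, c→nc, n→nc, c→nc; joined: nc nc nc nc nc nc nc nc.

ncncncncncncncnc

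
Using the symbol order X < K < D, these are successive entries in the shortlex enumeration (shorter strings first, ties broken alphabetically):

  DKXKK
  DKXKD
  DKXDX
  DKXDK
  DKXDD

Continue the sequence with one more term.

Find the rightmost character of DKXDD below D, bump it to the next letter, and reset everything to its right to X.

DKKXX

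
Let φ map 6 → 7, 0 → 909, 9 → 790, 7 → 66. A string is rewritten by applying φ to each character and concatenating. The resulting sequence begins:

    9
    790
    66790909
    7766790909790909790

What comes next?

Rewriting the 19 symbols of 7766790909790909790 one by one yields 66 66 7 7 66 790 909 790 909 790 66 790 909 790 909 790 66 790 909; concatenated:

666677667909097909097906679090979090979066790909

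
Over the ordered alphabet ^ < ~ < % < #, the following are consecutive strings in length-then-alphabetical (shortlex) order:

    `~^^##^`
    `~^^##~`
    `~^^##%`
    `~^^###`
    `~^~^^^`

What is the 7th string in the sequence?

~^~^^%

Advancing 2 positions from ~^~^^^ through ~^~^^^ → ~^~^^~ reaches term 7.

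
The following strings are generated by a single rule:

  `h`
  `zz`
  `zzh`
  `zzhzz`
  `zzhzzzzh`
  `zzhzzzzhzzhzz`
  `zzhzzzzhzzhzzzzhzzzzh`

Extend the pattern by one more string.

zzhzzzzhzzhzzzzhzzzzhzzhzzzzhzzhzz

Each term (from the third on) is the previous term followed by the one before it: term 3 = zz·h = zzh.
The next term joins zzhzzzzhzzhzzzzhzzzzh and zzhzzzzhzzhzz.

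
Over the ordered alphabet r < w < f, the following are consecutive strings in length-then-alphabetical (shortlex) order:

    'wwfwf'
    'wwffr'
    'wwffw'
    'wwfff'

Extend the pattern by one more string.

The successor of wwfff increments the rightmost position that isn't already f and resets every position after it to r.

wfrrr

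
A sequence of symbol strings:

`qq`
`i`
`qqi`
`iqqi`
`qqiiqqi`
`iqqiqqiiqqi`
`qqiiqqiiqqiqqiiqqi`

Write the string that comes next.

iqqiqqiiqqiqqiiqqiiqqiqqiiqqi

Each term (from the third on) is the two preceding terms concatenated in order: term 3 = qq·i = qqi.
Continuing: iqqiqqiiqqi · qqiiqqiiqqiqqiiqqi gives term 8.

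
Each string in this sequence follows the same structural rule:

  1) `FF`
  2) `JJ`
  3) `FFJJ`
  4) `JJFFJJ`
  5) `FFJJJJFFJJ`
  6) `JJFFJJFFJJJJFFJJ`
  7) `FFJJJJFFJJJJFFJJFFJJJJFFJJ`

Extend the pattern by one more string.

JJFFJJFFJJJJFFJJFFJJJJFFJJJJFFJJFFJJJJFFJJ

From term 3 onward, concatenate the second-to-last term with the last: FF·JJ = FFJJ, JJ·FFJJ = JJFFJJ, …
The next term joins JJFFJJFFJJJJFFJJ and FFJJJJFFJJJJFFJJFFJJJJFFJJ.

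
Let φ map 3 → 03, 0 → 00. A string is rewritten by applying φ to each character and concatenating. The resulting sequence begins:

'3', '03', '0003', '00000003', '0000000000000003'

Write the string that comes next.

φ(0000000000000003) expands symbol-by-symbol to 00 00 00 00 00 00 00 00 00 00 00 00 00 00 00 03; joining the 16 pieces gives the next term.

00000000000000000000000000000003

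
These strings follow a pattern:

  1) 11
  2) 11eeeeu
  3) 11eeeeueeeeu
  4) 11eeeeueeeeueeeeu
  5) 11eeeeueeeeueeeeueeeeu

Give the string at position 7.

11eeeeueeeeueeeeueeeeueeeeueeeeu

The strings grow by a fixed suffix eeeeu each time.
From 11eeeeueeeeueeeeueeeeu, 2 further steps: 11eeeeueeeeueeeeueeeeu → 11eeeeueeeeueeeeueeeeueeeeu → (answer).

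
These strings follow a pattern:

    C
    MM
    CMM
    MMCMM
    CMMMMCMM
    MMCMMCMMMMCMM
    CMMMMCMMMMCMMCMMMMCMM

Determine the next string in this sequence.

This is a Fibonacci-style word recurrence s(k) = s(k−2)·s(k−1): e.g. C·MM = CMM.
Continuing: MMCMMCMMMMCMM · CMMMMCMMMMCMMCMMMMCMM gives term 8.

MMCMMCMMMMCMMCMMMMCMMMMCMMCMMMMCMM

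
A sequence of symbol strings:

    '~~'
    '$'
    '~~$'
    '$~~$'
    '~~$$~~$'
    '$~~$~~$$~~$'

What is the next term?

~~$$~~$$~~$~~$$~~$

Each term (from the third on) is the two preceding terms concatenated in order: term 3 = ~~·$ = ~~$.
The next term joins ~~$$~~$ and $~~$~~$$~~$.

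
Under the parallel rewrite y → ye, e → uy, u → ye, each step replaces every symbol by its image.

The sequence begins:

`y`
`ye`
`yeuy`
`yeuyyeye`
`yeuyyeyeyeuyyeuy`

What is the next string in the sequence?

yeuyyeyeyeuyyeuyyeuyyeyeyeuyyeye

Applying the rule to each of the 16 symbols of yeuyyeyeyeuyyeuy gives the pieces ye uy ye ye ye uy ye uy ye uy ye ye ye uy ye ye, which concatenate to the answer.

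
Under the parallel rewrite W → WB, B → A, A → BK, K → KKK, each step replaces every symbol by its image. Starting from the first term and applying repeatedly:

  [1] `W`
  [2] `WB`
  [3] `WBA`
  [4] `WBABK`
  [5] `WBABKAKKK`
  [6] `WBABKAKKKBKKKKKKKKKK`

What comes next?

WBABKAKKKBKKKKKKKKKKAKKKKKKKKKKKKKKKKKKKKKKKKKKKKKK

Applying the rule to each of the 20 symbols of WBABKAKKKBKKKKKKKKKK gives the pieces WB A BK A KKK BK KKK KKK KKK A KKK KKK KKK KKK KKK KKK KKK KKK KKK KKK, which concatenate to the answer.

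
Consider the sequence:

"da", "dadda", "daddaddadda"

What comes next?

s(k+1) = s(k)·d·s(k) — each term doubles the last with 'd' between the halves.
Doubling daddaddadda with 'd' between the halves:

daddaddaddaddaddaddadda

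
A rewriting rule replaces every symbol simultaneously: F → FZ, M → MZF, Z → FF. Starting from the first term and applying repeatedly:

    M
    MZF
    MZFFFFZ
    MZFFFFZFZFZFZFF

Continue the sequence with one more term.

Rewriting the 15 symbols of MZFFFFZFZFZFZFF one by one yields MZF FF FZ FZ FZ FZ FF FZ FF FZ FF FZ FF FZ FZ; concatenated:

MZFFFFZFZFZFZFFFZFFFZFFFZFFFZFZ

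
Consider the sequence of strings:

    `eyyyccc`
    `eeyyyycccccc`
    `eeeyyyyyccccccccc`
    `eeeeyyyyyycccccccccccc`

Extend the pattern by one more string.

eeeeeyyyyyyyccccccccccccccc

Term n consists of n e's, followed by n+2 y's, followed by 3n c's (n = 1, 2, …).
For the next term, n = 5, so the run lengths are 5, 7, 15.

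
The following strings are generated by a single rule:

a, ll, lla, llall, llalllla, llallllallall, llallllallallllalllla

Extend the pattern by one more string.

llallllallallllallllallallllallall

Each term (from the third on) is the previous term followed by the one before it: term 3 = ll·a = lla.
The next term joins llallllallallllalllla and llallllallall.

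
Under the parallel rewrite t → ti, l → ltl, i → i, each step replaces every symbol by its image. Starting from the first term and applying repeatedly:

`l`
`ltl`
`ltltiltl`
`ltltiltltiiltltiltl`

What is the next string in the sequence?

ltltiltltiiltltiltltiiiltltiltltiiltltiltl

Replace each of the 19 characters of ltltiltltiiltltiltl in place — ltl ti ltl ti i ltl ti ltl ti i i ltl ti ltl ti i ltl ti ltl — and concatenate.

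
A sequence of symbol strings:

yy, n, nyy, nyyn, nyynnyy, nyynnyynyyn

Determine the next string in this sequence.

nyynnyynyynnyynnyy

Each term (from the third on) is the previous term followed by the one before it: term 3 = n·yy = nyy.
The next term joins nyynnyynyyn and nyynnyy.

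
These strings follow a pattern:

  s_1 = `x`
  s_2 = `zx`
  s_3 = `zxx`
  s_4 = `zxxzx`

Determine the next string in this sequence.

Each term (from the third on) is the previous term followed by the one before it: term 3 = zx·x = zxx.
The next term joins zxxzx and zxx.

zxxzxzxx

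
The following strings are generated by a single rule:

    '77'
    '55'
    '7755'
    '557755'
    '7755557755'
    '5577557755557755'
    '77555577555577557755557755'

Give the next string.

557755775555775577555577555577557755557755

From term 3 onward, concatenate the second-to-last term with the last: 77·55 = 7755, 55·7755 = 557755, …
Continuing: 5577557755557755 · 77555577555577557755557755 gives term 8.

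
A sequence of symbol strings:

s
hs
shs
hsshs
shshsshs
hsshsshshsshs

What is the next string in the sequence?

shshsshshsshsshshsshs

From term 3 onward, concatenate the second-to-last term with the last: s·hs = shs, hs·shs = hsshs, …
So term 7 is shshsshs·hsshsshshsshs.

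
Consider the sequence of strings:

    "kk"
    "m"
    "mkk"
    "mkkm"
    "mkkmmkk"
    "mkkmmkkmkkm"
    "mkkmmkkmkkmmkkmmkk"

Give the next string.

This is a Fibonacci-style word recurrence s(k) = s(k−1)·s(k−2): e.g. m·kk = mkk.
The next term joins mkkmmkkmkkmmkkmmkk and mkkmmkkmkkm.

mkkmmkkmkkmmkkmmkkmkkmmkkmkkm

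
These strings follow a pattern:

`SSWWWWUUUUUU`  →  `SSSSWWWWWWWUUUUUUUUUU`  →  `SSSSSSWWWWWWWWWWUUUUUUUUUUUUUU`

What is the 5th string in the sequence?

Each string has the form S^{2n} W^{3n+1} U^{4n+2} (n = 1, 2, …).
For term 5, n = 5, so the run lengths are 10, 16, 22.

SSSSSSSSSSWWWWWWWWWWWWWWWWUUUUUUUUUUUUUUUUUUUUUU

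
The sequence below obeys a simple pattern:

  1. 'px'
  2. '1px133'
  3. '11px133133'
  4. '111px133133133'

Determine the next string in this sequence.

Each term wraps the previous one in 1 on the left and 133 on the right.
So the next term is 1·111px133133133·133.

1111px133133133133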